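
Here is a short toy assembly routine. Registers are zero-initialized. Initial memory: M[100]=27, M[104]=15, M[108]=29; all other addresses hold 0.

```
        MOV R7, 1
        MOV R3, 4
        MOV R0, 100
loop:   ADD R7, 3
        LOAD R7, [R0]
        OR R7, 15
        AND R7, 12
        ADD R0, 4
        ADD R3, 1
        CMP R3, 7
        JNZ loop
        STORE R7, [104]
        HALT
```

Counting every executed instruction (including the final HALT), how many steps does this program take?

29

R7=1
R3=4
R0=100
R7=1+3=4
R7=M[100]=27
R7=27|15=31
R7=31&12=12
R0=100+4=104
R3=4+1=5
CMP R3, 7  (cmp 5,7)
JNZ loop: taken
R7=12+3=15
R7=M[104]=15
R7=15|15=15
R7=15&12=12
R0=104+4=108
R3=5+1=6
CMP R3, 7  (cmp 6,7)
JNZ loop: taken
R7=12+3=15
R7=M[108]=29
R7=29|15=31
R7=31&12=12
R0=108+4=112
R3=6+1=7
CMP R3, 7  (cmp 7,7)
JNZ loop: not taken
STORE R7, [104] → M[104]=12
halt.
Total executed instructions: 29.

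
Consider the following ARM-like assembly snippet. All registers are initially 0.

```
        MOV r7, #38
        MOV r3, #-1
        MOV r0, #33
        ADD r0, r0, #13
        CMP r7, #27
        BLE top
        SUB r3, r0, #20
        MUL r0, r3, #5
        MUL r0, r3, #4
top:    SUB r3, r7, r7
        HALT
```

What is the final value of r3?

0

after MOV r7, #38: r7=38
after MOV r3, #-1: r3=-1
after MOV r0, #33: r0=33
after ADD r0, r0, #13: r0=33+13=46
CMP r7, #27  (cmp 38,27)
BLE top: not taken
after SUB r3, r0, #20: r3=46-20=26
after MUL r0, r3, #5: r0=26*5=130
after MUL r0, r3, #4: r0=26*4=104
after SUB r3, r7, r7: r3=38-38=0
halt.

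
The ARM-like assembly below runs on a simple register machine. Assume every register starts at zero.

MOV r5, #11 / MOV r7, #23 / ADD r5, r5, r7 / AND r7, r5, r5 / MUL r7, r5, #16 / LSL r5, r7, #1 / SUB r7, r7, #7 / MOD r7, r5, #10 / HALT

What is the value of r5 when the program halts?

1088

r5=11
r7=23
r5=11+23=34
r7=34&34=34
r7=34*16=544
r5=544<<1=1088
r7=544-7=537
r7=1088%10=8
halt.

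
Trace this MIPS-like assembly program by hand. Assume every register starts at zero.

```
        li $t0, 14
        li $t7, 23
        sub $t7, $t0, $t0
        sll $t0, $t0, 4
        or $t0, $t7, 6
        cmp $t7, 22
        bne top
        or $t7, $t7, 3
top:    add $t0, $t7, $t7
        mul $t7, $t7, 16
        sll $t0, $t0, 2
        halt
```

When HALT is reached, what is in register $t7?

0

after li $t0, 14: $t0=14
after li $t7, 23: $t7=23
after sub $t7, $t0, $t0: $t7=14-14=0
after sll $t0, $t0, 4: $t0=14<<4=224
after or $t0, $t7, 6: $t0=0|6=6
cmp $t7, 22  (cmp 0,22)
bne top: taken
after add $t0, $t7, $t7: $t0=0+0=0
after mul $t7, $t7, 16: $t7=0*16=0
after sll $t0, $t0, 2: $t0=0<<2=0
halt.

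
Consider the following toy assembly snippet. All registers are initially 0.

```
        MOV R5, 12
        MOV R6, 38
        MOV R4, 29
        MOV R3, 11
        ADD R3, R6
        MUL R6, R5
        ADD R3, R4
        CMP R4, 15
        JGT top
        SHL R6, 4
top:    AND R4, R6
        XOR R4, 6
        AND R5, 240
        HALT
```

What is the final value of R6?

MOV R5, 12 → R5=12
MOV R6, 38 → R6=38
MOV R4, 29 → R4=29
MOV R3, 11 → R3=11
ADD R3, R6 → R3=11+38=49
MUL R6, R5 → R6=38*12=456
ADD R3, R4 → R3=49+29=78
CMP R4, 15  (cmp 29,15)
JGT top: taken
AND R4, R6 → R4=29&456=8
XOR R4, 6 → R4=8^6=14
AND R5, 240 → R5=12&240=0
halt.

456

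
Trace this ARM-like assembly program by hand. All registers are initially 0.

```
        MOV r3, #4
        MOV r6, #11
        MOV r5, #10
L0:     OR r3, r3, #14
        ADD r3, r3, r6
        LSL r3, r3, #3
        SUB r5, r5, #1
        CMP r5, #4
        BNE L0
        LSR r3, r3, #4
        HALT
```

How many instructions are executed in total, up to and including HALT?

r3=4
r6=11
r5=10
r3=4|14=14
r3=14+11=25
r3=25<<3=200
r5=10-1=9
CMP r5, #4  (cmp 9,4)
BNE L0: taken
r3=200|14=206
r3=206+11=217
r3=217<<3=1736
r5=9-1=8
CMP r5, #4  (cmp 8,4)
BNE L0: taken
r3=1736|14=1742
r3=1742+11=1753
r3=1753<<3=14024
r5=8-1=7
CMP r5, #4  (cmp 7,4)
BNE L0: taken
r3=14024|14=14030
r3=14030+11=14041
r3=14041<<3=112328
r5=7-1=6
CMP r5, #4  (cmp 6,4)
BNE L0: taken
r3=112328|14=112334
r3=112334+11=112345
r3=112345<<3=898760
r5=6-1=5
CMP r5, #4  (cmp 5,4)
BNE L0: taken
r3=898760|14=898766
r3=898766+11=898777
r3=898777<<3=7190216
r5=5-1=4
CMP r5, #4  (cmp 4,4)
BNE L0: not taken
r3=7190216>>4=449388
halt.
Total executed instructions: 41.

41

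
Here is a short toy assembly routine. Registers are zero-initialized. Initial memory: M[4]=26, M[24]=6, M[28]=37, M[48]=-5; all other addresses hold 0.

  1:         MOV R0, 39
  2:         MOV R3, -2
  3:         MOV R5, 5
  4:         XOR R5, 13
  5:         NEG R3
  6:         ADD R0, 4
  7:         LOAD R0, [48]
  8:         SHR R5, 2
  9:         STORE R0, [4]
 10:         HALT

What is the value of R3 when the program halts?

after MOV R0, 39: R0=39
after MOV R3, -2: R3=-2
after MOV R5, 5: R5=5
after XOR R5, 13: R5=5^13=8
after NEG R3: R3=-(-2)=2
after ADD R0, 4: R0=39+4=43
after LOAD R0, [48]: R0=M[48]=-5
after SHR R5, 2: R5=8>>2=2
STORE R0, [4] → M[4]=-5
halt.

2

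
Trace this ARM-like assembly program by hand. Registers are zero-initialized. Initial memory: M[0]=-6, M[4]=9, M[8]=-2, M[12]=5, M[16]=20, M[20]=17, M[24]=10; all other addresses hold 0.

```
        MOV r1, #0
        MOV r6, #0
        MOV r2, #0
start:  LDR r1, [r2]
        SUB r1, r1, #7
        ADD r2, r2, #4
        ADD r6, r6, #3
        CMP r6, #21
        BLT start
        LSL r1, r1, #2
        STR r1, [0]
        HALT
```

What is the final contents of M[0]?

MOV r1, #0 → r1=0
MOV r6, #0 → r6=0
MOV r2, #0 → r2=0
LDR r1, [r2] → r1=M[0]=-6
SUB r1, r1, #7 → r1=(-6)-7=-13
ADD r2, r2, #4 → r2=0+4=4
ADD r6, r6, #3 → r6=0+3=3
CMP r6, #21  (cmp 3,21)
BLT start: taken
LDR r1, [r2] → r1=M[4]=9
SUB r1, r1, #7 → r1=9-7=2
ADD r2, r2, #4 → r2=4+4=8
ADD r6, r6, #3 → r6=3+3=6
CMP r6, #21  (cmp 6,21)
BLT start: taken
LDR r1, [r2] → r1=M[8]=-2
SUB r1, r1, #7 → r1=(-2)-7=-9
ADD r2, r2, #4 → r2=8+4=12
ADD r6, r6, #3 → r6=6+3=9
CMP r6, #21  (cmp 9,21)
BLT start: taken
LDR r1, [r2] → r1=M[12]=5
SUB r1, r1, #7 → r1=5-7=-2
ADD r2, r2, #4 → r2=12+4=16
ADD r6, r6, #3 → r6=9+3=12
CMP r6, #21  (cmp 12,21)
BLT start: taken
LDR r1, [r2] → r1=M[16]=20
SUB r1, r1, #7 → r1=20-7=13
ADD r2, r2, #4 → r2=16+4=20
ADD r6, r6, #3 → r6=12+3=15
CMP r6, #21  (cmp 15,21)
BLT start: taken
LDR r1, [r2] → r1=M[20]=17
SUB r1, r1, #7 → r1=17-7=10
ADD r2, r2, #4 → r2=20+4=24
ADD r6, r6, #3 → r6=15+3=18
CMP r6, #21  (cmp 18,21)
BLT start: taken
LDR r1, [r2] → r1=M[24]=10
SUB r1, r1, #7 → r1=10-7=3
ADD r2, r2, #4 → r2=24+4=28
ADD r6, r6, #3 → r6=18+3=21
CMP r6, #21  (cmp 21,21)
BLT start: not taken
LSL r1, r1, #2 → r1=3<<2=12
STR r1, [0] → M[0]=12
halt.

12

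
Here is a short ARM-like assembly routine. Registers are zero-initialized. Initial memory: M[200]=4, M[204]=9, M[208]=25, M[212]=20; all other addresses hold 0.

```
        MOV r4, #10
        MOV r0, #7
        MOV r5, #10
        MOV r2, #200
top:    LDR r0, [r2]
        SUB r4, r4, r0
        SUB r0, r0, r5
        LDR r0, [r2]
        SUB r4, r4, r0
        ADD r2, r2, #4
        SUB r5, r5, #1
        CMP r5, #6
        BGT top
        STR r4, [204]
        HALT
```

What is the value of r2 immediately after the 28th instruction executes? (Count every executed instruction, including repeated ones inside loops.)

r4=10
r0=7
r5=10
r2=200
r0=M[200]=4
r4=10-4=6
r0=4-10=-6
r0=M[200]=4
r4=6-4=2
r2=200+4=204
r5=10-1=9
CMP r5, #6  (cmp 9,6)
BGT top: taken
r0=M[204]=9
r4=2-9=-7
r0=9-9=0
r0=M[204]=9
r4=(-7)-9=-16
r2=204+4=208
r5=9-1=8
CMP r5, #6  (cmp 8,6)
BGT top: taken
r0=M[208]=25
r4=(-16)-25=-41
r0=25-8=17
r0=M[208]=25
r4=(-41)-25=-66
r2=208+4=212
After step 28: r2 = 212.

212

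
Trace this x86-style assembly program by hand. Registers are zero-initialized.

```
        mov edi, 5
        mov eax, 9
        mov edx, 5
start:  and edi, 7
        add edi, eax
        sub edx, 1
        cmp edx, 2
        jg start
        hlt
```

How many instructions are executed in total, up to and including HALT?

mov edi, 5 → edi=5
mov eax, 9 → eax=9
mov edx, 5 → edx=5
and edi, 7 → edi=5&7=5
add edi, eax → edi=5+9=14
sub edx, 1 → edx=5-1=4
cmp edx, 2  (cmp 4,2)
jg start: taken
and edi, 7 → edi=14&7=6
add edi, eax → edi=6+9=15
sub edx, 1 → edx=4-1=3
cmp edx, 2  (cmp 3,2)
jg start: taken
and edi, 7 → edi=15&7=7
add edi, eax → edi=7+9=16
sub edx, 1 → edx=3-1=2
cmp edx, 2  (cmp 2,2)
jg start: not taken
halt.
Total executed instructions: 19.

19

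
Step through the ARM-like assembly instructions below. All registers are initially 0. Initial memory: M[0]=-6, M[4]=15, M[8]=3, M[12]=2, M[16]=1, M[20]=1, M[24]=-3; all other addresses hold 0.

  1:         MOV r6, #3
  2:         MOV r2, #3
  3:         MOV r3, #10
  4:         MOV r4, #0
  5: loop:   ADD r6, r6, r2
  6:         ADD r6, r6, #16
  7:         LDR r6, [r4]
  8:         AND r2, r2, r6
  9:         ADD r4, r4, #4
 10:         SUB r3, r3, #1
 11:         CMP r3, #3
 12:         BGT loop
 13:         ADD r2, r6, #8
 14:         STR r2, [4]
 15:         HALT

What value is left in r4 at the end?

28

MOV r6, #3 → r6=3
MOV r2, #3 → r2=3
MOV r3, #10 → r3=10
MOV r4, #0 → r4=0
ADD r6, r6, r2 → r6=3+3=6
ADD r6, r6, #16 → r6=6+16=22
LDR r6, [r4] → r6=M[0]=-6
AND r2, r2, r6 → r2=3&(-6)=2
ADD r4, r4, #4 → r4=0+4=4
SUB r3, r3, #1 → r3=10-1=9
CMP r3, #3  (cmp 9,3)
BGT loop: taken
ADD r6, r6, r2 → r6=(-6)+2=-4
ADD r6, r6, #16 → r6=(-4)+16=12
LDR r6, [r4] → r6=M[4]=15
AND r2, r2, r6 → r2=2&15=2
ADD r4, r4, #4 → r4=4+4=8
SUB r3, r3, #1 → r3=9-1=8
CMP r3, #3  (cmp 8,3)
BGT loop: taken
ADD r6, r6, r2 → r6=15+2=17
ADD r6, r6, #16 → r6=17+16=33
LDR r6, [r4] → r6=M[8]=3
AND r2, r2, r6 → r2=2&3=2
ADD r4, r4, #4 → r4=8+4=12
SUB r3, r3, #1 → r3=8-1=7
CMP r3, #3  (cmp 7,3)
BGT loop: taken
ADD r6, r6, r2 → r6=3+2=5
ADD r6, r6, #16 → r6=5+16=21
LDR r6, [r4] → r6=M[12]=2
AND r2, r2, r6 → r2=2&2=2
ADD r4, r4, #4 → r4=12+4=16
SUB r3, r3, #1 → r3=7-1=6
CMP r3, #3  (cmp 6,3)
BGT loop: taken
ADD r6, r6, r2 → r6=2+2=4
ADD r6, r6, #16 → r6=4+16=20
LDR r6, [r4] → r6=M[16]=1
AND r2, r2, r6 → r2=2&1=0
ADD r4, r4, #4 → r4=16+4=20
SUB r3, r3, #1 → r3=6-1=5
CMP r3, #3  (cmp 5,3)
BGT loop: taken
ADD r6, r6, r2 → r6=1+0=1
ADD r6, r6, #16 → r6=1+16=17
LDR r6, [r4] → r6=M[20]=1
AND r2, r2, r6 → r2=0&1=0
ADD r4, r4, #4 → r4=20+4=24
SUB r3, r3, #1 → r3=5-1=4
CMP r3, #3  (cmp 4,3)
BGT loop: taken
ADD r6, r6, r2 → r6=1+0=1
ADD r6, r6, #16 → r6=1+16=17
LDR r6, [r4] → r6=M[24]=-3
AND r2, r2, r6 → r2=0&(-3)=0
ADD r4, r4, #4 → r4=24+4=28
SUB r3, r3, #1 → r3=4-1=3
CMP r3, #3  (cmp 3,3)
BGT loop: not taken
ADD r2, r6, #8 → r2=(-3)+8=5
STR r2, [4] → M[4]=5
halt.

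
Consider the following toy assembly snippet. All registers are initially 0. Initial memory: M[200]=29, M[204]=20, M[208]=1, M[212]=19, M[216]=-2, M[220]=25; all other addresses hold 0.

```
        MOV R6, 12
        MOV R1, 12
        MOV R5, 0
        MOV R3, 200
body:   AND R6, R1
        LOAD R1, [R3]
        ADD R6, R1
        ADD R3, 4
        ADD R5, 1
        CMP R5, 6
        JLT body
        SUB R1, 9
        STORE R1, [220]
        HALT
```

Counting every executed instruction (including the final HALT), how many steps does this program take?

49

MOV R6, 12 → R6=12
MOV R1, 12 → R1=12
MOV R5, 0 → R5=0
MOV R3, 200 → R3=200
AND R6, R1 → R6=12&12=12
LOAD R1, [R3] → R1=M[200]=29
ADD R6, R1 → R6=12+29=41
ADD R3, 4 → R3=200+4=204
ADD R5, 1 → R5=0+1=1
CMP R5, 6  (cmp 1,6)
JLT body: taken
AND R6, R1 → R6=41&29=9
LOAD R1, [R3] → R1=M[204]=20
ADD R6, R1 → R6=9+20=29
ADD R3, 4 → R3=204+4=208
ADD R5, 1 → R5=1+1=2
CMP R5, 6  (cmp 2,6)
JLT body: taken
AND R6, R1 → R6=29&20=20
LOAD R1, [R3] → R1=M[208]=1
ADD R6, R1 → R6=20+1=21
ADD R3, 4 → R3=208+4=212
ADD R5, 1 → R5=2+1=3
CMP R5, 6  (cmp 3,6)
JLT body: taken
AND R6, R1 → R6=21&1=1
LOAD R1, [R3] → R1=M[212]=19
ADD R6, R1 → R6=1+19=20
ADD R3, 4 → R3=212+4=216
ADD R5, 1 → R5=3+1=4
CMP R5, 6  (cmp 4,6)
JLT body: taken
AND R6, R1 → R6=20&19=16
LOAD R1, [R3] → R1=M[216]=-2
ADD R6, R1 → R6=16+(-2)=14
ADD R3, 4 → R3=216+4=220
ADD R5, 1 → R5=4+1=5
CMP R5, 6  (cmp 5,6)
JLT body: taken
AND R6, R1 → R6=14&(-2)=14
LOAD R1, [R3] → R1=M[220]=25
ADD R6, R1 → R6=14+25=39
ADD R3, 4 → R3=220+4=224
ADD R5, 1 → R5=5+1=6
CMP R5, 6  (cmp 6,6)
JLT body: not taken
SUB R1, 9 → R1=25-9=16
STORE R1, [220] → M[220]=16
halt.
Total executed instructions: 49.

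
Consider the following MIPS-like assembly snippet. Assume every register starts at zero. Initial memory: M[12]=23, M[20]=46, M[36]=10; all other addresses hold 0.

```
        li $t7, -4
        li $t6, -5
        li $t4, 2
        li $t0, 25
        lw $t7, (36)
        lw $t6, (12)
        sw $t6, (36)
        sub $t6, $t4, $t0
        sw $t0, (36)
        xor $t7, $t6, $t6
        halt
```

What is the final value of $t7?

after li $t7, -4: $t7=-4
after li $t6, -5: $t6=-5
after li $t4, 2: $t4=2
after li $t0, 25: $t0=25
after lw $t7, (36): $t7=M[36]=10
after lw $t6, (12): $t6=M[12]=23
sw $t6, (36) → M[36]=23
after sub $t6, $t4, $t0: $t6=2-25=-23
sw $t0, (36) → M[36]=25
after xor $t7, $t6, $t6: $t7=(-23)^(-23)=0
halt.

0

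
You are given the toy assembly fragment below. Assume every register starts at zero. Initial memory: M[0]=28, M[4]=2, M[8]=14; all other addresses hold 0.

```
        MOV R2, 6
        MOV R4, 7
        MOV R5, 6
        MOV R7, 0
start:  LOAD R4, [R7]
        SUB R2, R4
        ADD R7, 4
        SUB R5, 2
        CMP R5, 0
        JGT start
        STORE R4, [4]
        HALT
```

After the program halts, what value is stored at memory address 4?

after MOV R2, 6: R2=6
after MOV R4, 7: R4=7
after MOV R5, 6: R5=6
after MOV R7, 0: R7=0
after LOAD R4, [R7]: R4=M[0]=28
after SUB R2, R4: R2=6-28=-22
after ADD R7, 4: R7=0+4=4
after SUB R5, 2: R5=6-2=4
CMP R5, 0  (cmp 4,0)
JGT start: taken
after LOAD R4, [R7]: R4=M[4]=2
after SUB R2, R4: R2=(-22)-2=-24
after ADD R7, 4: R7=4+4=8
after SUB R5, 2: R5=4-2=2
CMP R5, 0  (cmp 2,0)
JGT start: taken
after LOAD R4, [R7]: R4=M[8]=14
after SUB R2, R4: R2=(-24)-14=-38
after ADD R7, 4: R7=8+4=12
after SUB R5, 2: R5=2-2=0
CMP R5, 0  (cmp 0,0)
JGT start: not taken
STORE R4, [4] → M[4]=14
halt.

14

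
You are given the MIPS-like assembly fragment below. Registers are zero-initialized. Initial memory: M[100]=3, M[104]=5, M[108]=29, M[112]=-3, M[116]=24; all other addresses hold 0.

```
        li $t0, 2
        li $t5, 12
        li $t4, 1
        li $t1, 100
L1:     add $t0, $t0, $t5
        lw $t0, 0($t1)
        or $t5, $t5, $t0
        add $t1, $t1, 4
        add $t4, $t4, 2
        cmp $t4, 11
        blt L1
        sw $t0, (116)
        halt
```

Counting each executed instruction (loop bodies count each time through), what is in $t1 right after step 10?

104

after li $t0, 2: $t0=2
after li $t5, 12: $t5=12
after li $t4, 1: $t4=1
after li $t1, 100: $t1=100
after add $t0, $t0, $t5: $t0=2+12=14
after lw $t0, 0($t1): $t0=M[100]=3
after or $t5, $t5, $t0: $t5=12|3=15
after add $t1, $t1, 4: $t1=100+4=104
after add $t4, $t4, 2: $t4=1+2=3
cmp $t4, 11  (cmp 3,11)
After step 10: $t1 = 104.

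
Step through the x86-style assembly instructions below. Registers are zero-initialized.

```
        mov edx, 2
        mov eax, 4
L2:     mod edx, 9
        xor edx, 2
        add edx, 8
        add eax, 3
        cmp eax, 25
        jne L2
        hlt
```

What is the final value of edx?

10

after mov edx, 2: edx=2
after mov eax, 4: eax=4
after mod edx, 9: edx=2%9=2
after xor edx, 2: edx=2^2=0
after add edx, 8: edx=0+8=8
after add eax, 3: eax=4+3=7
cmp eax, 25  (cmp 7,25)
jne L2: taken
after mod edx, 9: edx=8%9=8
after xor edx, 2: edx=8^2=10
after add edx, 8: edx=10+8=18
after add eax, 3: eax=7+3=10
cmp eax, 25  (cmp 10,25)
jne L2: taken
after mod edx, 9: edx=18%9=0
after xor edx, 2: edx=0^2=2
after add edx, 8: edx=2+8=10
after add eax, 3: eax=10+3=13
cmp eax, 25  (cmp 13,25)
jne L2: taken
after mod edx, 9: edx=10%9=1
after xor edx, 2: edx=1^2=3
after add edx, 8: edx=3+8=11
after add eax, 3: eax=13+3=16
cmp eax, 25  (cmp 16,25)
jne L2: taken
after mod edx, 9: edx=11%9=2
after xor edx, 2: edx=2^2=0
after add edx, 8: edx=0+8=8
after add eax, 3: eax=16+3=19
cmp eax, 25  (cmp 19,25)
jne L2: taken
after mod edx, 9: edx=8%9=8
after xor edx, 2: edx=8^2=10
after add edx, 8: edx=10+8=18
after add eax, 3: eax=19+3=22
cmp eax, 25  (cmp 22,25)
jne L2: taken
after mod edx, 9: edx=18%9=0
after xor edx, 2: edx=0^2=2
after add edx, 8: edx=2+8=10
after add eax, 3: eax=22+3=25
cmp eax, 25  (cmp 25,25)
jne L2: not taken
halt.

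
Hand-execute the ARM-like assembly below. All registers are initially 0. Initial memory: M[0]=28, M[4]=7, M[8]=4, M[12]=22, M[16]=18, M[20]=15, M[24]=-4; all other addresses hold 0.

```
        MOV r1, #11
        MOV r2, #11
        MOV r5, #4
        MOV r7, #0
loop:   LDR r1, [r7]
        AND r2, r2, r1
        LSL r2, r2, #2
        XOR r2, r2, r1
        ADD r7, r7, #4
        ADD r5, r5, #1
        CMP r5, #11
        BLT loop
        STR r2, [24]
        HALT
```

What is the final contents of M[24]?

r1=11
r2=11
r5=4
r7=0
r1=M[0]=28
r2=11&28=8
r2=8<<2=32
r2=32^28=60
r7=0+4=4
r5=4+1=5
CMP r5, #11  (cmp 5,11)
BLT loop: taken
r1=M[4]=7
r2=60&7=4
r2=4<<2=16
r2=16^7=23
r7=4+4=8
r5=5+1=6
CMP r5, #11  (cmp 6,11)
BLT loop: taken
r1=M[8]=4
r2=23&4=4
r2=4<<2=16
r2=16^4=20
r7=8+4=12
r5=6+1=7
CMP r5, #11  (cmp 7,11)
BLT loop: taken
r1=M[12]=22
r2=20&22=20
r2=20<<2=80
r2=80^22=70
r7=12+4=16
r5=7+1=8
CMP r5, #11  (cmp 8,11)
BLT loop: taken
r1=M[16]=18
r2=70&18=2
r2=2<<2=8
r2=8^18=26
r7=16+4=20
r5=8+1=9
CMP r5, #11  (cmp 9,11)
BLT loop: taken
r1=M[20]=15
r2=26&15=10
r2=10<<2=40
r2=40^15=39
r7=20+4=24
r5=9+1=10
CMP r5, #11  (cmp 10,11)
BLT loop: taken
r1=M[24]=-4
r2=39&(-4)=36
r2=36<<2=144
r2=144^(-4)=-148
r7=24+4=28
r5=10+1=11
CMP r5, #11  (cmp 11,11)
BLT loop: not taken
STR r2, [24] → M[24]=-148
halt.

-148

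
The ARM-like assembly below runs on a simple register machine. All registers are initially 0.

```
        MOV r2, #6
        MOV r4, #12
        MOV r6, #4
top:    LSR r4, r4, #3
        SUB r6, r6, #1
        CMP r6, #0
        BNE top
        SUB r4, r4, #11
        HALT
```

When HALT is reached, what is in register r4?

r2=6
r4=12
r6=4
r4=12>>3=1
r6=4-1=3
CMP r6, #0  (cmp 3,0)
BNE top: taken
r4=1>>3=0
r6=3-1=2
CMP r6, #0  (cmp 2,0)
BNE top: taken
r4=0>>3=0
r6=2-1=1
CMP r6, #0  (cmp 1,0)
BNE top: taken
r4=0>>3=0
r6=1-1=0
CMP r6, #0  (cmp 0,0)
BNE top: not taken
r4=0-11=-11
halt.

-11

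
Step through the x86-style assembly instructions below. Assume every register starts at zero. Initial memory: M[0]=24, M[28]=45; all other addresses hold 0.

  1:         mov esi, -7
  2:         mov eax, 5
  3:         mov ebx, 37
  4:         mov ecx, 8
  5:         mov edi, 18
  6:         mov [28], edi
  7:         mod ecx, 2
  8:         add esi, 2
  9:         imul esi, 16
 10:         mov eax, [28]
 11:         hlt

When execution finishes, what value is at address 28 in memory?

after mov esi, -7: esi=-7
after mov eax, 5: eax=5
after mov ebx, 37: ebx=37
after mov ecx, 8: ecx=8
after mov edi, 18: edi=18
mov [28], edi → M[28]=18
after mod ecx, 2: ecx=8%2=0
after add esi, 2: esi=(-7)+2=-5
after imul esi, 16: esi=(-5)*16=-80
after mov eax, [28]: eax=M[28]=18
halt.

18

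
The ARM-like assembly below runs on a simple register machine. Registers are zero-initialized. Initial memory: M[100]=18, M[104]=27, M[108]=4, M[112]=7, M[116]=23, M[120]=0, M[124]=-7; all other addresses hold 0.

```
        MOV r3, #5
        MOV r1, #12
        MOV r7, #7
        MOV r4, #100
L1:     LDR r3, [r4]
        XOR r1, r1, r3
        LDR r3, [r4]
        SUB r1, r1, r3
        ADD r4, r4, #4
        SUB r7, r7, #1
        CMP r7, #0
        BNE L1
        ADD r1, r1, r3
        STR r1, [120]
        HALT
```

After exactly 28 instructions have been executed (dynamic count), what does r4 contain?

112

MOV r3, #5 → r3=5
MOV r1, #12 → r1=12
MOV r7, #7 → r7=7
MOV r4, #100 → r4=100
LDR r3, [r4] → r3=M[100]=18
XOR r1, r1, r3 → r1=12^18=30
LDR r3, [r4] → r3=M[100]=18
SUB r1, r1, r3 → r1=30-18=12
ADD r4, r4, #4 → r4=100+4=104
SUB r7, r7, #1 → r7=7-1=6
CMP r7, #0  (cmp 6,0)
BNE L1: taken
LDR r3, [r4] → r3=M[104]=27
XOR r1, r1, r3 → r1=12^27=23
LDR r3, [r4] → r3=M[104]=27
SUB r1, r1, r3 → r1=23-27=-4
ADD r4, r4, #4 → r4=104+4=108
SUB r7, r7, #1 → r7=6-1=5
CMP r7, #0  (cmp 5,0)
BNE L1: taken
LDR r3, [r4] → r3=M[108]=4
XOR r1, r1, r3 → r1=(-4)^4=-8
LDR r3, [r4] → r3=M[108]=4
SUB r1, r1, r3 → r1=(-8)-4=-12
ADD r4, r4, #4 → r4=108+4=112
SUB r7, r7, #1 → r7=5-1=4
CMP r7, #0  (cmp 4,0)
BNE L1: taken
After step 28: r4 = 112.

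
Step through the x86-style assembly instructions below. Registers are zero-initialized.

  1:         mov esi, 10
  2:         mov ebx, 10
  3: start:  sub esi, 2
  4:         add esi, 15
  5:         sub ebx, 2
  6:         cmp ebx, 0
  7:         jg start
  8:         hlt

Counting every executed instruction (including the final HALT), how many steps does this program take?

after mov esi, 10: esi=10
after mov ebx, 10: ebx=10
after sub esi, 2: esi=10-2=8
after add esi, 15: esi=8+15=23
after sub ebx, 2: ebx=10-2=8
cmp ebx, 0  (cmp 8,0)
jg start: taken
after sub esi, 2: esi=23-2=21
after add esi, 15: esi=21+15=36
after sub ebx, 2: ebx=8-2=6
cmp ebx, 0  (cmp 6,0)
jg start: taken
after sub esi, 2: esi=36-2=34
after add esi, 15: esi=34+15=49
after sub ebx, 2: ebx=6-2=4
cmp ebx, 0  (cmp 4,0)
jg start: taken
after sub esi, 2: esi=49-2=47
after add esi, 15: esi=47+15=62
after sub ebx, 2: ebx=4-2=2
cmp ebx, 0  (cmp 2,0)
jg start: taken
after sub esi, 2: esi=62-2=60
after add esi, 15: esi=60+15=75
after sub ebx, 2: ebx=2-2=0
cmp ebx, 0  (cmp 0,0)
jg start: not taken
halt.
Total executed instructions: 28.

28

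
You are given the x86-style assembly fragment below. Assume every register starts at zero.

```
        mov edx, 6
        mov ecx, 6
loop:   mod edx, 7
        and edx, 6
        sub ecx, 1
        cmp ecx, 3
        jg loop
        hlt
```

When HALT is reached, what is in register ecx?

3

after mov edx, 6: edx=6
after mov ecx, 6: ecx=6
after mod edx, 7: edx=6%7=6
after and edx, 6: edx=6&6=6
after sub ecx, 1: ecx=6-1=5
cmp ecx, 3  (cmp 5,3)
jg loop: taken
after mod edx, 7: edx=6%7=6
after and edx, 6: edx=6&6=6
after sub ecx, 1: ecx=5-1=4
cmp ecx, 3  (cmp 4,3)
jg loop: taken
after mod edx, 7: edx=6%7=6
after and edx, 6: edx=6&6=6
after sub ecx, 1: ecx=4-1=3
cmp ecx, 3  (cmp 3,3)
jg loop: not taken
halt.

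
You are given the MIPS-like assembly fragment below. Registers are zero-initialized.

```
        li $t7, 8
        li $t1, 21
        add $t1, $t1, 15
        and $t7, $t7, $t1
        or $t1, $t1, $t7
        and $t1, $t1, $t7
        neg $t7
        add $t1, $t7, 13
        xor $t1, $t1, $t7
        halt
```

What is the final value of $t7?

$t7=8
$t1=21
$t1=21+15=36
$t7=8&36=0
$t1=36|0=36
$t1=36&0=0
$t7=-(0)=0
$t1=0+13=13
$t1=13^0=13
halt.

0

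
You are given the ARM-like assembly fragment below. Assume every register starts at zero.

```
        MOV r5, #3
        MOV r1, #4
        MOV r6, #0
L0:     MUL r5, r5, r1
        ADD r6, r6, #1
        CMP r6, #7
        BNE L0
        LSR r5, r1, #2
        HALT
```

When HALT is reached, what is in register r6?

7

r5=3
r1=4
r6=0
r5=3*4=12
r6=0+1=1
CMP r6, #7  (cmp 1,7)
BNE L0: taken
r5=12*4=48
r6=1+1=2
CMP r6, #7  (cmp 2,7)
BNE L0: taken
r5=48*4=192
r6=2+1=3
CMP r6, #7  (cmp 3,7)
BNE L0: taken
r5=192*4=768
r6=3+1=4
CMP r6, #7  (cmp 4,7)
BNE L0: taken
r5=768*4=3072
r6=4+1=5
CMP r6, #7  (cmp 5,7)
BNE L0: taken
r5=3072*4=12288
r6=5+1=6
CMP r6, #7  (cmp 6,7)
BNE L0: taken
r5=12288*4=49152
r6=6+1=7
CMP r6, #7  (cmp 7,7)
BNE L0: not taken
r5=4>>2=1
halt.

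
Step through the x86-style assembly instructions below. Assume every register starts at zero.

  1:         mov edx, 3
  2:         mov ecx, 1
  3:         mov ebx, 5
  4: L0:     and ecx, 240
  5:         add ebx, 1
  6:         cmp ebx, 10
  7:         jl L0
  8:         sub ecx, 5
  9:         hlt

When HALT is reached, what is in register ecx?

-5

after mov edx, 3: edx=3
after mov ecx, 1: ecx=1
after mov ebx, 5: ebx=5
after and ecx, 240: ecx=1&240=0
after add ebx, 1: ebx=5+1=6
cmp ebx, 10  (cmp 6,10)
jl L0: taken
after and ecx, 240: ecx=0&240=0
after add ebx, 1: ebx=6+1=7
cmp ebx, 10  (cmp 7,10)
jl L0: taken
after and ecx, 240: ecx=0&240=0
after add ebx, 1: ebx=7+1=8
cmp ebx, 10  (cmp 8,10)
jl L0: taken
after and ecx, 240: ecx=0&240=0
after add ebx, 1: ebx=8+1=9
cmp ebx, 10  (cmp 9,10)
jl L0: taken
after and ecx, 240: ecx=0&240=0
after add ebx, 1: ebx=9+1=10
cmp ebx, 10  (cmp 10,10)
jl L0: not taken
after sub ecx, 5: ecx=0-5=-5
halt.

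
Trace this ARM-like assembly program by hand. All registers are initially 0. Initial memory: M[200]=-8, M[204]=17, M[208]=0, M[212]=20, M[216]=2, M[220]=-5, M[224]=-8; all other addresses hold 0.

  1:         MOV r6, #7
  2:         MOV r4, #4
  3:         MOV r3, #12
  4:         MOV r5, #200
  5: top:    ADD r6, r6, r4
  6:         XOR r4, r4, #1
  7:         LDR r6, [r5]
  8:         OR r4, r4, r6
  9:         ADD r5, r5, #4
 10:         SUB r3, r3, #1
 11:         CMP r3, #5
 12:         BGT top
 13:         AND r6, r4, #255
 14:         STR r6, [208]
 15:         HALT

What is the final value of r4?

MOV r6, #7 → r6=7
MOV r4, #4 → r4=4
MOV r3, #12 → r3=12
MOV r5, #200 → r5=200
ADD r6, r6, r4 → r6=7+4=11
XOR r4, r4, #1 → r4=4^1=5
LDR r6, [r5] → r6=M[200]=-8
OR r4, r4, r6 → r4=5|(-8)=-3
ADD r5, r5, #4 → r5=200+4=204
SUB r3, r3, #1 → r3=12-1=11
CMP r3, #5  (cmp 11,5)
BGT top: taken
ADD r6, r6, r4 → r6=(-8)+(-3)=-11
XOR r4, r4, #1 → r4=(-3)^1=-4
LDR r6, [r5] → r6=M[204]=17
OR r4, r4, r6 → r4=(-4)|17=-3
ADD r5, r5, #4 → r5=204+4=208
SUB r3, r3, #1 → r3=11-1=10
CMP r3, #5  (cmp 10,5)
BGT top: taken
ADD r6, r6, r4 → r6=17+(-3)=14
XOR r4, r4, #1 → r4=(-3)^1=-4
LDR r6, [r5] → r6=M[208]=0
OR r4, r4, r6 → r4=(-4)|0=-4
ADD r5, r5, #4 → r5=208+4=212
SUB r3, r3, #1 → r3=10-1=9
CMP r3, #5  (cmp 9,5)
BGT top: taken
ADD r6, r6, r4 → r6=0+(-4)=-4
XOR r4, r4, #1 → r4=(-4)^1=-3
LDR r6, [r5] → r6=M[212]=20
OR r4, r4, r6 → r4=(-3)|20=-3
ADD r5, r5, #4 → r5=212+4=216
SUB r3, r3, #1 → r3=9-1=8
CMP r3, #5  (cmp 8,5)
BGT top: taken
ADD r6, r6, r4 → r6=20+(-3)=17
XOR r4, r4, #1 → r4=(-3)^1=-4
LDR r6, [r5] → r6=M[216]=2
OR r4, r4, r6 → r4=(-4)|2=-2
ADD r5, r5, #4 → r5=216+4=220
SUB r3, r3, #1 → r3=8-1=7
CMP r3, #5  (cmp 7,5)
BGT top: taken
ADD r6, r6, r4 → r6=2+(-2)=0
XOR r4, r4, #1 → r4=(-2)^1=-1
LDR r6, [r5] → r6=M[220]=-5
OR r4, r4, r6 → r4=(-1)|(-5)=-1
ADD r5, r5, #4 → r5=220+4=224
SUB r3, r3, #1 → r3=7-1=6
CMP r3, #5  (cmp 6,5)
BGT top: taken
ADD r6, r6, r4 → r6=(-5)+(-1)=-6
XOR r4, r4, #1 → r4=(-1)^1=-2
LDR r6, [r5] → r6=M[224]=-8
OR r4, r4, r6 → r4=(-2)|(-8)=-2
ADD r5, r5, #4 → r5=224+4=228
SUB r3, r3, #1 → r3=6-1=5
CMP r3, #5  (cmp 5,5)
BGT top: not taken
AND r6, r4, #255 → r6=(-2)&255=254
STR r6, [208] → M[208]=254
halt.

-2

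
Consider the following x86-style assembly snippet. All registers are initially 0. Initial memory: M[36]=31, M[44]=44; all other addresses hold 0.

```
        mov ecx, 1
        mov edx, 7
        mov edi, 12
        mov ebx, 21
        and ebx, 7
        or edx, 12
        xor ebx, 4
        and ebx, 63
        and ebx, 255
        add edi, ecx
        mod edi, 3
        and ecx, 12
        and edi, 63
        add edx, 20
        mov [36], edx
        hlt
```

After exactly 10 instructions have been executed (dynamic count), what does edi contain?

13

ecx=1
edx=7
edi=12
ebx=21
ebx=21&7=5
edx=7|12=15
ebx=5^4=1
ebx=1&63=1
ebx=1&255=1
edi=12+1=13
After step 10: edi = 13.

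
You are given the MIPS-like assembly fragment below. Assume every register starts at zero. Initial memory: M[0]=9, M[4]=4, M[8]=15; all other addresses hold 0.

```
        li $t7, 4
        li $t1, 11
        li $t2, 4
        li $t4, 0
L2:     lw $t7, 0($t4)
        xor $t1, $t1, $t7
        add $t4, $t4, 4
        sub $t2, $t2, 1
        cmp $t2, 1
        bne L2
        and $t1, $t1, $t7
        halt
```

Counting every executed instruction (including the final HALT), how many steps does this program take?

$t7=4
$t1=11
$t2=4
$t4=0
$t7=M[0]=9
$t1=11^9=2
$t4=0+4=4
$t2=4-1=3
cmp $t2, 1  (cmp 3,1)
bne L2: taken
$t7=M[4]=4
$t1=2^4=6
$t4=4+4=8
$t2=3-1=2
cmp $t2, 1  (cmp 2,1)
bne L2: taken
$t7=M[8]=15
$t1=6^15=9
$t4=8+4=12
$t2=2-1=1
cmp $t2, 1  (cmp 1,1)
bne L2: not taken
$t1=9&15=9
halt.
Total executed instructions: 24.

24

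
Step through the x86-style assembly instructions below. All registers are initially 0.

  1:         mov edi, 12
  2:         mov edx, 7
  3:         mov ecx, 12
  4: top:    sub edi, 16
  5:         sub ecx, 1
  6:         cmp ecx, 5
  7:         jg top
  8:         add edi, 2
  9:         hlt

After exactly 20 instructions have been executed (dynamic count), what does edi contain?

edi=12
edx=7
ecx=12
edi=12-16=-4
ecx=12-1=11
cmp ecx, 5  (cmp 11,5)
jg top: taken
edi=(-4)-16=-20
ecx=11-1=10
cmp ecx, 5  (cmp 10,5)
jg top: taken
edi=(-20)-16=-36
ecx=10-1=9
cmp ecx, 5  (cmp 9,5)
jg top: taken
edi=(-36)-16=-52
ecx=9-1=8
cmp ecx, 5  (cmp 8,5)
jg top: taken
edi=(-52)-16=-68
After step 20: edi = -68.

-68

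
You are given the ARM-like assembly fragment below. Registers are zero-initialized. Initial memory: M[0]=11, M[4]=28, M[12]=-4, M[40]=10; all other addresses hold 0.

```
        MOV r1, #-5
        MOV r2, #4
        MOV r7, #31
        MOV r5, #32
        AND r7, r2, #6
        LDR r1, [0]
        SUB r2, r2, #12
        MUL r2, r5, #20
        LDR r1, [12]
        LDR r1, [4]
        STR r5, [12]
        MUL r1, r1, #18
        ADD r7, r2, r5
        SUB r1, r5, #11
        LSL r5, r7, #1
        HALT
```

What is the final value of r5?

1344

MOV r1, #-5 → r1=-5
MOV r2, #4 → r2=4
MOV r7, #31 → r7=31
MOV r5, #32 → r5=32
AND r7, r2, #6 → r7=4&6=4
LDR r1, [0] → r1=M[0]=11
SUB r2, r2, #12 → r2=4-12=-8
MUL r2, r5, #20 → r2=32*20=640
LDR r1, [12] → r1=M[12]=-4
LDR r1, [4] → r1=M[4]=28
STR r5, [12] → M[12]=32
MUL r1, r1, #18 → r1=28*18=504
ADD r7, r2, r5 → r7=640+32=672
SUB r1, r5, #11 → r1=32-11=21
LSL r5, r7, #1 → r5=672<<1=1344
halt.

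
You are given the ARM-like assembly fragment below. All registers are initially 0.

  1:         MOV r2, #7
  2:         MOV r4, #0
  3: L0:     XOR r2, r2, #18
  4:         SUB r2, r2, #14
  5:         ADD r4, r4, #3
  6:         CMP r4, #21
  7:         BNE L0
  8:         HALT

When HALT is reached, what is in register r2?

7

MOV r2, #7 → r2=7
MOV r4, #0 → r4=0
XOR r2, r2, #18 → r2=7^18=21
SUB r2, r2, #14 → r2=21-14=7
ADD r4, r4, #3 → r4=0+3=3
CMP r4, #21  (cmp 3,21)
BNE L0: taken
XOR r2, r2, #18 → r2=7^18=21
SUB r2, r2, #14 → r2=21-14=7
ADD r4, r4, #3 → r4=3+3=6
CMP r4, #21  (cmp 6,21)
BNE L0: taken
XOR r2, r2, #18 → r2=7^18=21
SUB r2, r2, #14 → r2=21-14=7
ADD r4, r4, #3 → r4=6+3=9
CMP r4, #21  (cmp 9,21)
BNE L0: taken
XOR r2, r2, #18 → r2=7^18=21
SUB r2, r2, #14 → r2=21-14=7
ADD r4, r4, #3 → r4=9+3=12
CMP r4, #21  (cmp 12,21)
BNE L0: taken
XOR r2, r2, #18 → r2=7^18=21
SUB r2, r2, #14 → r2=21-14=7
ADD r4, r4, #3 → r4=12+3=15
CMP r4, #21  (cmp 15,21)
BNE L0: taken
XOR r2, r2, #18 → r2=7^18=21
SUB r2, r2, #14 → r2=21-14=7
ADD r4, r4, #3 → r4=15+3=18
CMP r4, #21  (cmp 18,21)
BNE L0: taken
XOR r2, r2, #18 → r2=7^18=21
SUB r2, r2, #14 → r2=21-14=7
ADD r4, r4, #3 → r4=18+3=21
CMP r4, #21  (cmp 21,21)
BNE L0: not taken
halt.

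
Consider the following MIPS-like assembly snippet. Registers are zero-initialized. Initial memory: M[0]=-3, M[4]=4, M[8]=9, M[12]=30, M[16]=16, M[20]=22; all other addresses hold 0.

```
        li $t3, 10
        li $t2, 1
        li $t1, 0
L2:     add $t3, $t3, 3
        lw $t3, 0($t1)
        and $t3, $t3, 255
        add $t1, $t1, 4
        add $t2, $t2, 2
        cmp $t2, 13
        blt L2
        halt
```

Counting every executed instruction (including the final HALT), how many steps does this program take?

li $t3, 10 → $t3=10
li $t2, 1 → $t2=1
li $t1, 0 → $t1=0
add $t3, $t3, 3 → $t3=10+3=13
lw $t3, 0($t1) → $t3=M[0]=-3
and $t3, $t3, 255 → $t3=(-3)&255=253
add $t1, $t1, 4 → $t1=0+4=4
add $t2, $t2, 2 → $t2=1+2=3
cmp $t2, 13  (cmp 3,13)
blt L2: taken
add $t3, $t3, 3 → $t3=253+3=256
lw $t3, 0($t1) → $t3=M[4]=4
and $t3, $t3, 255 → $t3=4&255=4
add $t1, $t1, 4 → $t1=4+4=8
add $t2, $t2, 2 → $t2=3+2=5
cmp $t2, 13  (cmp 5,13)
blt L2: taken
add $t3, $t3, 3 → $t3=4+3=7
lw $t3, 0($t1) → $t3=M[8]=9
and $t3, $t3, 255 → $t3=9&255=9
add $t1, $t1, 4 → $t1=8+4=12
add $t2, $t2, 2 → $t2=5+2=7
cmp $t2, 13  (cmp 7,13)
blt L2: taken
add $t3, $t3, 3 → $t3=9+3=12
lw $t3, 0($t1) → $t3=M[12]=30
and $t3, $t3, 255 → $t3=30&255=30
add $t1, $t1, 4 → $t1=12+4=16
add $t2, $t2, 2 → $t2=7+2=9
cmp $t2, 13  (cmp 9,13)
blt L2: taken
add $t3, $t3, 3 → $t3=30+3=33
lw $t3, 0($t1) → $t3=M[16]=16
and $t3, $t3, 255 → $t3=16&255=16
add $t1, $t1, 4 → $t1=16+4=20
add $t2, $t2, 2 → $t2=9+2=11
cmp $t2, 13  (cmp 11,13)
blt L2: taken
add $t3, $t3, 3 → $t3=16+3=19
lw $t3, 0($t1) → $t3=M[20]=22
and $t3, $t3, 255 → $t3=22&255=22
add $t1, $t1, 4 → $t1=20+4=24
add $t2, $t2, 2 → $t2=11+2=13
cmp $t2, 13  (cmp 13,13)
blt L2: not taken
halt.
Total executed instructions: 46.

46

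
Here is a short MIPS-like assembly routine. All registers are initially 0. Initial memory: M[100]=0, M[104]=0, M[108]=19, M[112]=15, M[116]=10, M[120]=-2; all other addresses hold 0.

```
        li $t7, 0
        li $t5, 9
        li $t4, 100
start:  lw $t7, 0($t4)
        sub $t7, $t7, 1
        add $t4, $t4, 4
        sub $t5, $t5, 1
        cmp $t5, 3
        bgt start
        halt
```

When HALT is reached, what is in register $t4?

after li $t7, 0: $t7=0
after li $t5, 9: $t5=9
after li $t4, 100: $t4=100
after lw $t7, 0($t4): $t7=M[100]=0
after sub $t7, $t7, 1: $t7=0-1=-1
after add $t4, $t4, 4: $t4=100+4=104
after sub $t5, $t5, 1: $t5=9-1=8
cmp $t5, 3  (cmp 8,3)
bgt start: taken
after lw $t7, 0($t4): $t7=M[104]=0
after sub $t7, $t7, 1: $t7=0-1=-1
after add $t4, $t4, 4: $t4=104+4=108
after sub $t5, $t5, 1: $t5=8-1=7
cmp $t5, 3  (cmp 7,3)
bgt start: taken
after lw $t7, 0($t4): $t7=M[108]=19
after sub $t7, $t7, 1: $t7=19-1=18
after add $t4, $t4, 4: $t4=108+4=112
after sub $t5, $t5, 1: $t5=7-1=6
cmp $t5, 3  (cmp 6,3)
bgt start: taken
after lw $t7, 0($t4): $t7=M[112]=15
after sub $t7, $t7, 1: $t7=15-1=14
after add $t4, $t4, 4: $t4=112+4=116
after sub $t5, $t5, 1: $t5=6-1=5
cmp $t5, 3  (cmp 5,3)
bgt start: taken
after lw $t7, 0($t4): $t7=M[116]=10
after sub $t7, $t7, 1: $t7=10-1=9
after add $t4, $t4, 4: $t4=116+4=120
after sub $t5, $t5, 1: $t5=5-1=4
cmp $t5, 3  (cmp 4,3)
bgt start: taken
after lw $t7, 0($t4): $t7=M[120]=-2
after sub $t7, $t7, 1: $t7=(-2)-1=-3
after add $t4, $t4, 4: $t4=120+4=124
after sub $t5, $t5, 1: $t5=4-1=3
cmp $t5, 3  (cmp 3,3)
bgt start: not taken
halt.

124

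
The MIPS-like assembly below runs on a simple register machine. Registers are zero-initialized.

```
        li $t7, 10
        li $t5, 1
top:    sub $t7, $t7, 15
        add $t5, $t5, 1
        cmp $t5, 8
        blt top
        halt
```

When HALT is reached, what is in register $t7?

after li $t7, 10: $t7=10
after li $t5, 1: $t5=1
after sub $t7, $t7, 15: $t7=10-15=-5
after add $t5, $t5, 1: $t5=1+1=2
cmp $t5, 8  (cmp 2,8)
blt top: taken
after sub $t7, $t7, 15: $t7=(-5)-15=-20
after add $t5, $t5, 1: $t5=2+1=3
cmp $t5, 8  (cmp 3,8)
blt top: taken
after sub $t7, $t7, 15: $t7=(-20)-15=-35
after add $t5, $t5, 1: $t5=3+1=4
cmp $t5, 8  (cmp 4,8)
blt top: taken
after sub $t7, $t7, 15: $t7=(-35)-15=-50
after add $t5, $t5, 1: $t5=4+1=5
cmp $t5, 8  (cmp 5,8)
blt top: taken
after sub $t7, $t7, 15: $t7=(-50)-15=-65
after add $t5, $t5, 1: $t5=5+1=6
cmp $t5, 8  (cmp 6,8)
blt top: taken
after sub $t7, $t7, 15: $t7=(-65)-15=-80
after add $t5, $t5, 1: $t5=6+1=7
cmp $t5, 8  (cmp 7,8)
blt top: taken
after sub $t7, $t7, 15: $t7=(-80)-15=-95
after add $t5, $t5, 1: $t5=7+1=8
cmp $t5, 8  (cmp 8,8)
blt top: not taken
halt.

-95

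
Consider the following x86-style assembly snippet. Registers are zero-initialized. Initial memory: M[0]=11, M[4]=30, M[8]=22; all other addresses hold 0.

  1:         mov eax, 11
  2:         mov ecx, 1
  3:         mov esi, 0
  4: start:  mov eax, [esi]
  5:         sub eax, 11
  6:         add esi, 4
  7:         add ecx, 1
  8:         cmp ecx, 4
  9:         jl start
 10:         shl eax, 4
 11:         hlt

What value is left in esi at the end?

eax=11
ecx=1
esi=0
eax=M[0]=11
eax=11-11=0
esi=0+4=4
ecx=1+1=2
cmp ecx, 4  (cmp 2,4)
jl start: taken
eax=M[4]=30
eax=30-11=19
esi=4+4=8
ecx=2+1=3
cmp ecx, 4  (cmp 3,4)
jl start: taken
eax=M[8]=22
eax=22-11=11
esi=8+4=12
ecx=3+1=4
cmp ecx, 4  (cmp 4,4)
jl start: not taken
eax=11<<4=176
halt.

12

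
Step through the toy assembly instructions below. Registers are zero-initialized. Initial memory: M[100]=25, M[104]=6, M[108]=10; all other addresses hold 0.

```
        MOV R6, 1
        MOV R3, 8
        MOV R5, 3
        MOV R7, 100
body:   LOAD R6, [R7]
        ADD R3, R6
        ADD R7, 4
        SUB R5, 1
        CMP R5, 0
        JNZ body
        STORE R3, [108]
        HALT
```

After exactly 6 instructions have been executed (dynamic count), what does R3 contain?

R6=1
R3=8
R5=3
R7=100
R6=M[100]=25
R3=8+25=33
After step 6: R3 = 33.

33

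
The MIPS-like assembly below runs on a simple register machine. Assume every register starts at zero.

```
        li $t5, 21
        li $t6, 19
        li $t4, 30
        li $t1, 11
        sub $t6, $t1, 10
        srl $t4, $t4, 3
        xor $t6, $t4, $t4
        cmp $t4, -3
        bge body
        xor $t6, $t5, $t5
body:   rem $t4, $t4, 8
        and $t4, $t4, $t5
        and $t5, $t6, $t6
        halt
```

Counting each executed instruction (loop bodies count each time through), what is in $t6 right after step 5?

1

$t5=21
$t6=19
$t4=30
$t1=11
$t6=11-10=1
After step 5: $t6 = 1.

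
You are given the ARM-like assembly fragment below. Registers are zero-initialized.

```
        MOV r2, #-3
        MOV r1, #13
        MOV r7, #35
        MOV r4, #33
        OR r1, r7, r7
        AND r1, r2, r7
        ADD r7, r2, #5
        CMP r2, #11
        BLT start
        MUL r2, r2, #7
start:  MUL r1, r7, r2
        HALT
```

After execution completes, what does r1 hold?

MOV r2, #-3 → r2=-3
MOV r1, #13 → r1=13
MOV r7, #35 → r7=35
MOV r4, #33 → r4=33
OR r1, r7, r7 → r1=35|35=35
AND r1, r2, r7 → r1=(-3)&35=33
ADD r7, r2, #5 → r7=(-3)+5=2
CMP r2, #11  (cmp -3,11)
BLT start: taken
MUL r1, r7, r2 → r1=2*(-3)=-6
halt.

-6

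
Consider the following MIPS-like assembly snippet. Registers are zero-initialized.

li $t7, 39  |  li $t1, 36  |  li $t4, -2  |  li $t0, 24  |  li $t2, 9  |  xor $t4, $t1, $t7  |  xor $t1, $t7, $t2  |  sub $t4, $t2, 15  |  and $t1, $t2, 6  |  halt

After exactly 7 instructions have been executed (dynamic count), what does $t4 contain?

$t7=39
$t1=36
$t4=-2
$t0=24
$t2=9
$t4=36^39=3
$t1=39^9=46
After step 7: $t4 = 3.

3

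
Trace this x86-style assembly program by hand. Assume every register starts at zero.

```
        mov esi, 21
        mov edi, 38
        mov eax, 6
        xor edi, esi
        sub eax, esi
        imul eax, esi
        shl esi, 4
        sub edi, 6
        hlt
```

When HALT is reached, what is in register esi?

mov esi, 21 → esi=21
mov edi, 38 → edi=38
mov eax, 6 → eax=6
xor edi, esi → edi=38^21=51
sub eax, esi → eax=6-21=-15
imul eax, esi → eax=(-15)*21=-315
shl esi, 4 → esi=21<<4=336
sub edi, 6 → edi=51-6=45
halt.

336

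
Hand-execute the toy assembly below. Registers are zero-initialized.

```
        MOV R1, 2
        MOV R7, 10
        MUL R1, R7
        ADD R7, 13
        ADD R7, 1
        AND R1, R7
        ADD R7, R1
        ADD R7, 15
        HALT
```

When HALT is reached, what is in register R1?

R1=2
R7=10
R1=2*10=20
R7=10+13=23
R7=23+1=24
R1=20&24=16
R7=24+16=40
R7=40+15=55
halt.

16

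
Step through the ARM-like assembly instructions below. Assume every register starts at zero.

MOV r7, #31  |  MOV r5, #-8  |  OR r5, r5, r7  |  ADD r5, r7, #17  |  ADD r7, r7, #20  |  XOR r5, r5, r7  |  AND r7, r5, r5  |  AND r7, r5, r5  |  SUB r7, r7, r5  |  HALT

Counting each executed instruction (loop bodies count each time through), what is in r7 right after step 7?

3

r7=31
r5=-8
r5=(-8)|31=-1
r5=31+17=48
r7=31+20=51
r5=48^51=3
r7=3&3=3
After step 7: r7 = 3.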